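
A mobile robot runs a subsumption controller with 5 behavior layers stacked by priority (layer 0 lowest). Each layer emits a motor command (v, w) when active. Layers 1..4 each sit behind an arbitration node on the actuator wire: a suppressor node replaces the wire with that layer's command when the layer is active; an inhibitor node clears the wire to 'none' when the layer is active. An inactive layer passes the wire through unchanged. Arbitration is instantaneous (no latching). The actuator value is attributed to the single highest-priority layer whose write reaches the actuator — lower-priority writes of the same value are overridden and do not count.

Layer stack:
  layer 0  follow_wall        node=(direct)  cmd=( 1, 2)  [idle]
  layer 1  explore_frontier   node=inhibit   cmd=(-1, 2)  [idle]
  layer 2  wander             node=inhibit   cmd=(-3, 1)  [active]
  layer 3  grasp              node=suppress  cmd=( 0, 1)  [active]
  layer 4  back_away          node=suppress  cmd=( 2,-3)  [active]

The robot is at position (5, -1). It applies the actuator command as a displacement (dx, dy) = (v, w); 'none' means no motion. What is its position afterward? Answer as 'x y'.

layer 0 (follow_wall) idle — none
layer 1 (explore_frontier) idle — unchanged: none
layer 2 (wander) active — inhibits: none
layer 3 (grasp) active — suppresses: (0, 1)
layer 4 (back_away) active — suppresses: (2, -3)
→ actuator (2, -3)
position: (5, -1) + (2, -3) = (7, -4)

7 -4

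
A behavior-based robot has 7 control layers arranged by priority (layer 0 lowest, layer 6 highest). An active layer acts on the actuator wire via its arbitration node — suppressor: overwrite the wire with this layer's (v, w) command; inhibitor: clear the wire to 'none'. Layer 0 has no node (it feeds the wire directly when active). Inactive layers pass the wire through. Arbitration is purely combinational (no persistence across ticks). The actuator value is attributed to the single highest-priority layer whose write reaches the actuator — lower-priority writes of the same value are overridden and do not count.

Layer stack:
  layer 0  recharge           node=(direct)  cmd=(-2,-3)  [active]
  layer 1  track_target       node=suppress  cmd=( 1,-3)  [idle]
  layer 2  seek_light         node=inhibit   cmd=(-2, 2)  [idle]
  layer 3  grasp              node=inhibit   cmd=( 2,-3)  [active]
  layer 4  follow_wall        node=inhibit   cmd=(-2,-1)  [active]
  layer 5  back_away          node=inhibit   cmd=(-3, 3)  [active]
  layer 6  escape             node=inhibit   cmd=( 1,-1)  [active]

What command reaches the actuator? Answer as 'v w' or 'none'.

none

layer 0 (recharge) active — direct: (-2, -3)
layer 1 (track_target) idle — unchanged: (-2, -3)
layer 2 (seek_light) idle — unchanged: (-2, -3)
layer 3 (grasp) active — inhibits: none
layer 4 (follow_wall) active — inhibits: none
layer 5 (back_away) active — inhibits: none
layer 6 (escape) active — inhibits: none
→ actuator none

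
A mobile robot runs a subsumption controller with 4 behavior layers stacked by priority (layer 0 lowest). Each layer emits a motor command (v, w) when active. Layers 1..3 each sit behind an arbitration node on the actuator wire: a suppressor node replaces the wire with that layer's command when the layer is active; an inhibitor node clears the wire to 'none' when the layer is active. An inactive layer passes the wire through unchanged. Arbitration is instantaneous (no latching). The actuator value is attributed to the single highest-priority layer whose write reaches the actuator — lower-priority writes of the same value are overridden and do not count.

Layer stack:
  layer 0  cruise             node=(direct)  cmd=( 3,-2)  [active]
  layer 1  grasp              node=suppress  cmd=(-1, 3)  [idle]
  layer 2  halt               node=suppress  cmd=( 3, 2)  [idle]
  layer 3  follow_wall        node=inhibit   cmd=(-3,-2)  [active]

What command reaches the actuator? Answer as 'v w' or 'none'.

none

layer 0 (cruise) active — direct: (3, -2)
layer 1 (grasp) idle — unchanged: (3, -2)
layer 2 (halt) idle — unchanged: (3, -2)
layer 3 (follow_wall) active — inhibits: none
→ actuator none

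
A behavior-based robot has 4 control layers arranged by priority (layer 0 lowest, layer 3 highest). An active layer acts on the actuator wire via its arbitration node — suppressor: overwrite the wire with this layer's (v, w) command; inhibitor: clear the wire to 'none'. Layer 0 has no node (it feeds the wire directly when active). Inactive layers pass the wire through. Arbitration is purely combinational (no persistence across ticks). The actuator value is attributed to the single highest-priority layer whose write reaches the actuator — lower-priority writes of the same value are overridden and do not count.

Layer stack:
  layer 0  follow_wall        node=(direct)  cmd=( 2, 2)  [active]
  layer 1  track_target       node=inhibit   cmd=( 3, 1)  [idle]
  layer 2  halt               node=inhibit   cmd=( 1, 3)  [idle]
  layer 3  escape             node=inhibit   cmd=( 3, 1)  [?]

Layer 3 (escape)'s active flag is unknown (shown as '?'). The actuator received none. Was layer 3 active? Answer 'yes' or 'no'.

yes

If layer 3 is active=yes:
  actuator would be none
If layer 3 is active=no:
  actuator would be (2, 2)
Observed none, so layer 3 was active.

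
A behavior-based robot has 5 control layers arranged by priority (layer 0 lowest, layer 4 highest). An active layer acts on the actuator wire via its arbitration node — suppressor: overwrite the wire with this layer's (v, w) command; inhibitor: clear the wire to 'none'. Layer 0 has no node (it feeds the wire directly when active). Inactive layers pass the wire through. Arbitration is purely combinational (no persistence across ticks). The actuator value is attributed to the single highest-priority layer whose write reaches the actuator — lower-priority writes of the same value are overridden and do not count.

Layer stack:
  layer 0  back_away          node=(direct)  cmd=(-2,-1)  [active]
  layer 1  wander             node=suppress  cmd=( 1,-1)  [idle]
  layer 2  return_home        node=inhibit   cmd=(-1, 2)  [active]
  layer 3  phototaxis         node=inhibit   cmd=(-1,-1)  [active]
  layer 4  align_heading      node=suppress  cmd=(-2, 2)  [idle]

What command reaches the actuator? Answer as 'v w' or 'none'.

none

layer 0 (back_away) active — direct: (-2, -1)
layer 1 (wander) idle — unchanged: (-2, -1)
layer 2 (return_home) active — inhibits: none
layer 3 (phototaxis) active — inhibits: none
layer 4 (align_heading) idle — unchanged: none
→ actuator none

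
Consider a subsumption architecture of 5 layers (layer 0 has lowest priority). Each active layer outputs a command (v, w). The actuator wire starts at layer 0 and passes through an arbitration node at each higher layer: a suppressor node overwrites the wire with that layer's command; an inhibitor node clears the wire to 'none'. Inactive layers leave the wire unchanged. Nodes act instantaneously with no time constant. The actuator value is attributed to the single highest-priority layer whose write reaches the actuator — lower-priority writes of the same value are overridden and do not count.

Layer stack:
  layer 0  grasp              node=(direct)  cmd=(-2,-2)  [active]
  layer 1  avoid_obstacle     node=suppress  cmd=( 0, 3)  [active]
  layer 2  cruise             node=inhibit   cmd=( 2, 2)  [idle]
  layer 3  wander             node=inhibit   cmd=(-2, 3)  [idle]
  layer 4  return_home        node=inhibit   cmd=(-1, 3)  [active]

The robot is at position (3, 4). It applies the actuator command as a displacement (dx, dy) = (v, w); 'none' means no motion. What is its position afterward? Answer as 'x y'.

[0] grasp on; wire := (-2, -2)
[1] avoid_obstacle on (suppress); wire := (0, 3)
[2] cruise off; pass (0, 3)
[3] wander off; pass (0, 3)
[4] return_home on (inhibit); wire := none
output none
position: (3, 4) + none = (3, 4)

3 4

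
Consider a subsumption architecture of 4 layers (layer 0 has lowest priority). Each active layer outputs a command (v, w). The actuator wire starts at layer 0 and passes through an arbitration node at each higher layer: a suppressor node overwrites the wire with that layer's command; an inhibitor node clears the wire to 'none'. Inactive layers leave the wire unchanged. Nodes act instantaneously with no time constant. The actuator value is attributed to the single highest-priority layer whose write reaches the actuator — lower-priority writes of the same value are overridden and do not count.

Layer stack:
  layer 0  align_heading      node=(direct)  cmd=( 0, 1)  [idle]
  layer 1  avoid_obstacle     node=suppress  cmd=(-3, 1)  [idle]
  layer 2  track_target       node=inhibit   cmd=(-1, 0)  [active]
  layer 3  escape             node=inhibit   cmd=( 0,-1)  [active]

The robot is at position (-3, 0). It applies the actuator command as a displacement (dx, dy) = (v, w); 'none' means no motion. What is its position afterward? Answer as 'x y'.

-3 0

[0] align_heading off; wire := none
[1] avoid_obstacle off; pass none
[2] track_target on (inhibit); wire := none
[3] escape on (inhibit); wire := none
output none
position: (-3, 0) + none = (-3, 0)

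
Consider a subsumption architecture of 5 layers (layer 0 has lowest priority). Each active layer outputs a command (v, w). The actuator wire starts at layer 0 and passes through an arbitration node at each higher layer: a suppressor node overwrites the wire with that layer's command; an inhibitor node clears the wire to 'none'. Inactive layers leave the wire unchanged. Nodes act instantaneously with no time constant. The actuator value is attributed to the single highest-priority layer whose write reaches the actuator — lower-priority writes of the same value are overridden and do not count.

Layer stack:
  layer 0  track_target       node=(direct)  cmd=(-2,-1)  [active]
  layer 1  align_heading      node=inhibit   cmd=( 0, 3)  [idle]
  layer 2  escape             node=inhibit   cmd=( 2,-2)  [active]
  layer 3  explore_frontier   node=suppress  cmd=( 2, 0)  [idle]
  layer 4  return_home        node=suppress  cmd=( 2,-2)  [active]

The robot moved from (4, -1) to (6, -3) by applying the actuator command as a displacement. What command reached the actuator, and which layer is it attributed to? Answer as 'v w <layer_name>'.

2 -2 return_home

displacement = (6, -3) − (4, -1) = (2, -2)
layer 0 (track_target) active — direct: (-2, -1)
layer 1 (align_heading) idle — unchanged: (-2, -1)
layer 2 (escape) active — inhibits: none
layer 3 (explore_frontier) idle — unchanged: none
layer 4 (return_home) active — suppresses: (2, -2)
→ actuator (2, -2) — from layer 4 (return_home)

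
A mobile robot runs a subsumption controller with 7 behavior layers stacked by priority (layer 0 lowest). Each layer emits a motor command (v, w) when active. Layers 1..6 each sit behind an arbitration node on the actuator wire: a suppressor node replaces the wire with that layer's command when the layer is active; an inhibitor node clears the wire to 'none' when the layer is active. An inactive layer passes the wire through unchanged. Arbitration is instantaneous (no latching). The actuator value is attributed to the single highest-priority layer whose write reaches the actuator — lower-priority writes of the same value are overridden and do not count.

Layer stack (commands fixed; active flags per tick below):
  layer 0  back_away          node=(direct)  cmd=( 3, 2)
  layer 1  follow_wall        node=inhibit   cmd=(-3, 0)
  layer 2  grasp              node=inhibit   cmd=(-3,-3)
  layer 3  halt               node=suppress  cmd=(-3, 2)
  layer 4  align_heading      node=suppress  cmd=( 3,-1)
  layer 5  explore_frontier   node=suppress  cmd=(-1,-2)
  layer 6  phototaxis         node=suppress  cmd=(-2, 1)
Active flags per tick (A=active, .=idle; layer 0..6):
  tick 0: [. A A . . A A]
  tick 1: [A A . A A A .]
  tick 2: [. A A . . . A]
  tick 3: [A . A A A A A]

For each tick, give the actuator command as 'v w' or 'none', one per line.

tick 0:
  [0] back_away off; wire := none
  [1] follow_wall on (inhibit); wire := none
  [2] grasp on (inhibit); wire := none
  [3] halt off; pass none
  [4] align_heading off; pass none
  [5] explore_frontier on (suppress); wire := (-1, -2)
  [6] phototaxis on (suppress); wire := (-2, 1)
  output (-2, 1)
tick 1:
  [0] back_away on; wire := (3, 2)
  [1] follow_wall on (inhibit); wire := none
  [2] grasp off; pass none
  [3] halt on (suppress); wire := (-3, 2)
  [4] align_heading on (suppress); wire := (3, -1)
  [5] explore_frontier on (suppress); wire := (-1, -2)
  [6] phototaxis off; pass (-1, -2)
  output (-1, -2)
tick 2:
  [0] back_away off; wire := none
  [1] follow_wall on (inhibit); wire := none
  [2] grasp on (inhibit); wire := none
  [3] halt off; pass none
  [4] align_heading off; pass none
  [5] explore_frontier off; pass none
  [6] phototaxis on (suppress); wire := (-2, 1)
  output (-2, 1)
tick 3:
  [0] back_away on; wire := (3, 2)
  [1] follow_wall off; pass (3, 2)
  [2] grasp on (inhibit); wire := none
  [3] halt on (suppress); wire := (-3, 2)
  [4] align_heading on (suppress); wire := (3, -1)
  [5] explore_frontier on (suppress); wire := (-1, -2)
  [6] phototaxis on (suppress); wire := (-2, 1)
  output (-2, 1)

-2 1
-1 -2
-2 1
-2 1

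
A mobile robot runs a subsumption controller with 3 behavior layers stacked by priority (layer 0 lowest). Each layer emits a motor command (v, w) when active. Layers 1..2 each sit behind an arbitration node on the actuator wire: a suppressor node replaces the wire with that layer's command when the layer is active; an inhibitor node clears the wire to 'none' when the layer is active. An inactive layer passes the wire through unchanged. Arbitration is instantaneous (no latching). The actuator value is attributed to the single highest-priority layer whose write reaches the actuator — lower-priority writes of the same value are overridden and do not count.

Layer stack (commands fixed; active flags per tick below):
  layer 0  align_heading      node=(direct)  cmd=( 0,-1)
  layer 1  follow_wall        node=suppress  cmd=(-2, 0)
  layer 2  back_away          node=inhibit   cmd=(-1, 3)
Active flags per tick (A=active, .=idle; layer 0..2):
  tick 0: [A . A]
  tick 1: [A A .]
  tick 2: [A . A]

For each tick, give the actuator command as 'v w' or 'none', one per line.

tick 0:
  [0] align_heading on; wire := (0, -1)
  [1] follow_wall off; pass (0, -1)
  [2] back_away on (inhibit); wire := none
  output none
tick 1:
  [0] align_heading on; wire := (0, -1)
  [1] follow_wall on (suppress); wire := (-2, 0)
  [2] back_away off; pass (-2, 0)
  output (-2, 0)
tick 2:
  [0] align_heading on; wire := (0, -1)
  [1] follow_wall off; pass (0, -1)
  [2] back_away on (inhibit); wire := none
  output none

none
-2 0
none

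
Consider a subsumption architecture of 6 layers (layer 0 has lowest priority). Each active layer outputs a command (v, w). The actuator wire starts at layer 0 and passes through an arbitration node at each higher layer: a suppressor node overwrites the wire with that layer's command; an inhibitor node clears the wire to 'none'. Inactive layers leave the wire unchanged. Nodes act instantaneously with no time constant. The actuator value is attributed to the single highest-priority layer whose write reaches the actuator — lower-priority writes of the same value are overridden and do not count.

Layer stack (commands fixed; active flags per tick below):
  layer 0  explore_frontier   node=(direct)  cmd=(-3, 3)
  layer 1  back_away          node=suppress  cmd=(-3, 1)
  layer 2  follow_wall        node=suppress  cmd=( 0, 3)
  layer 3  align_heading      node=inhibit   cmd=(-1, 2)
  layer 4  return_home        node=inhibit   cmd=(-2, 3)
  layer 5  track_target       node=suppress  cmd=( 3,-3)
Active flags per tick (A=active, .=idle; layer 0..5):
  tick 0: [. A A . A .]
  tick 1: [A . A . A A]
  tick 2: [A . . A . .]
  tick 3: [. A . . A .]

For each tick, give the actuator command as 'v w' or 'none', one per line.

tick 0:
  [0] explore_frontier off; wire := none
  [1] back_away on (suppress); wire := (-3, 1)
  [2] follow_wall on (suppress); wire := (0, 3)
  [3] align_heading off; pass (0, 3)
  [4] return_home on (inhibit); wire := none
  [5] track_target off; pass none
  output none
tick 1:
  [0] explore_frontier on; wire := (-3, 3)
  [1] back_away off; pass (-3, 3)
  [2] follow_wall on (suppress); wire := (0, 3)
  [3] align_heading off; pass (0, 3)
  [4] return_home on (inhibit); wire := none
  [5] track_target on (suppress); wire := (3, -3)
  output (3, -3)
tick 2:
  [0] explore_frontier on; wire := (-3, 3)
  [1] back_away off; pass (-3, 3)
  [2] follow_wall off; pass (-3, 3)
  [3] align_heading on (inhibit); wire := none
  [4] return_home off; pass none
  [5] track_target off; pass none
  output none
tick 3:
  [0] explore_frontier off; wire := none
  [1] back_away on (suppress); wire := (-3, 1)
  [2] follow_wall off; pass (-3, 1)
  [3] align_heading off; pass (-3, 1)
  [4] return_home on (inhibit); wire := none
  [5] track_target off; pass none
  output none

none
3 -3
none
none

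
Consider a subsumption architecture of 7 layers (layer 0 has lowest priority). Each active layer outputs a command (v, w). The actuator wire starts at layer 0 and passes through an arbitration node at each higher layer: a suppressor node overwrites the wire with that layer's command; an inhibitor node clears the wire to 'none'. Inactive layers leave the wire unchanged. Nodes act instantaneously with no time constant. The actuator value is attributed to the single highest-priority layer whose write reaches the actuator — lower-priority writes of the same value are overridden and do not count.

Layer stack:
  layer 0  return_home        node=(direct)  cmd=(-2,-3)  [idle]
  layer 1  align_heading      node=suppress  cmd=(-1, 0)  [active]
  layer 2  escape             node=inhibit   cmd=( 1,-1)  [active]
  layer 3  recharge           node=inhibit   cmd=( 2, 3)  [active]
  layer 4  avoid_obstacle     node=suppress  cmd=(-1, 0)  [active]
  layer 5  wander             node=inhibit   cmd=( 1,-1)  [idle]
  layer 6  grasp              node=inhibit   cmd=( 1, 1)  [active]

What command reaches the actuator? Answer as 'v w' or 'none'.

layer 0 (return_home) idle — none
layer 1 (align_heading) active — suppresses: (-1, 0)
layer 2 (escape) active — inhibits: none
layer 3 (recharge) active — inhibits: none
layer 4 (avoid_obstacle) active — suppresses: (-1, 0)
layer 5 (wander) idle — unchanged: (-1, 0)
layer 6 (grasp) active — inhibits: none
→ actuator none

none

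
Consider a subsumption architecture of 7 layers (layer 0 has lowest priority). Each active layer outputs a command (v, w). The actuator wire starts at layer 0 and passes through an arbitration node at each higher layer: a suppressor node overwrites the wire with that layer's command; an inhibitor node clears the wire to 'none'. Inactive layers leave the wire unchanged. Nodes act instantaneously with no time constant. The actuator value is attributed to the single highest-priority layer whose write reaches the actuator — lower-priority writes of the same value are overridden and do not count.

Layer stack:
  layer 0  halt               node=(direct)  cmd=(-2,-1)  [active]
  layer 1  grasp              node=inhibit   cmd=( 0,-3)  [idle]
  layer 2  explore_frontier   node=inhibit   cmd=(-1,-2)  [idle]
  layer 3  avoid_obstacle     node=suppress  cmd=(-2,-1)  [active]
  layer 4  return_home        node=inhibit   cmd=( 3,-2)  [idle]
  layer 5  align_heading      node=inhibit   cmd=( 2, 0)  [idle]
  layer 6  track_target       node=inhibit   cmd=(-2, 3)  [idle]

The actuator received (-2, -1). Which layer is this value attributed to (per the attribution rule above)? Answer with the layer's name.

avoid_obstacle

[0] halt on; wire := (-2, -1)
[1] grasp off; pass (-2, -1)
[2] explore_frontier off; pass (-2, -1)
[3] avoid_obstacle on (suppress); wire := (-2, -1)
[4] return_home off; pass (-2, -1)
[5] align_heading off; pass (-2, -1)
[6] track_target off; pass (-2, -1)
output (-2, -1)
last writer: layer 3 = avoid_obstacle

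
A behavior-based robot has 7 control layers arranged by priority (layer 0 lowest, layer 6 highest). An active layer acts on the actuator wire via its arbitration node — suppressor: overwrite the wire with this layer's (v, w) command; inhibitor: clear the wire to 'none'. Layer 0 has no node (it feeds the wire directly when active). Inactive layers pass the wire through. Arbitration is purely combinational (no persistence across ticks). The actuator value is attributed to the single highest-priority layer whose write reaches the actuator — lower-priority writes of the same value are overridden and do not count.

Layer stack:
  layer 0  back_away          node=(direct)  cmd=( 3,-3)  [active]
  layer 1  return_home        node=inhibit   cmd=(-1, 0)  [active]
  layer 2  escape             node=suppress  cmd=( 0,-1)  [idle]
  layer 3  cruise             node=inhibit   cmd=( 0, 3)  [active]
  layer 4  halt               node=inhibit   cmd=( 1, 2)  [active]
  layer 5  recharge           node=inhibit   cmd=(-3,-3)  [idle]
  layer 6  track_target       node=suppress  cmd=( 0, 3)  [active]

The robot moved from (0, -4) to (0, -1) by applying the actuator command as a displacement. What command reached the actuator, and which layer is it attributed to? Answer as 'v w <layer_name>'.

0 3 track_target

displacement = (0, -1) − (0, -4) = (0, 3)
layer 0 (back_away) active — direct: (3, -3)
layer 1 (return_home) active — inhibits: none
layer 2 (escape) idle — unchanged: none
layer 3 (cruise) active — inhibits: none
layer 4 (halt) active — inhibits: none
layer 5 (recharge) idle — unchanged: none
layer 6 (track_target) active — suppresses: (0, 3)
→ actuator (0, 3) — from layer 6 (track_target)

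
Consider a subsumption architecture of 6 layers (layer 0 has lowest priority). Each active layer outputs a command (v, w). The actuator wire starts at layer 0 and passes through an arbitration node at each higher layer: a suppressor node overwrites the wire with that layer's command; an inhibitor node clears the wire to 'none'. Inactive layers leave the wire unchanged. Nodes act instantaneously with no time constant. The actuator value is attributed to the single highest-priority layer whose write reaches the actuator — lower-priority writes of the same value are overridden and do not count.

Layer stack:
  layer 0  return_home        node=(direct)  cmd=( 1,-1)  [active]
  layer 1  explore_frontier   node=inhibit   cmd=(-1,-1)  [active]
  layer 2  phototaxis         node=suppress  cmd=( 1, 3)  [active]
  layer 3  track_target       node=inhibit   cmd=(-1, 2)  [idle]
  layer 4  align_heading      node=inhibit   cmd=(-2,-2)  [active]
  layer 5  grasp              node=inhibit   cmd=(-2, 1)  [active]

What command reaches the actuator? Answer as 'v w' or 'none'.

none

layer 0 (return_home) active — direct: (1, -1)
layer 1 (explore_frontier) active — inhibits: none
layer 2 (phototaxis) active — suppresses: (1, 3)
layer 3 (track_target) idle — unchanged: (1, 3)
layer 4 (align_heading) active — inhibits: none
layer 5 (grasp) active — inhibits: none
→ actuator none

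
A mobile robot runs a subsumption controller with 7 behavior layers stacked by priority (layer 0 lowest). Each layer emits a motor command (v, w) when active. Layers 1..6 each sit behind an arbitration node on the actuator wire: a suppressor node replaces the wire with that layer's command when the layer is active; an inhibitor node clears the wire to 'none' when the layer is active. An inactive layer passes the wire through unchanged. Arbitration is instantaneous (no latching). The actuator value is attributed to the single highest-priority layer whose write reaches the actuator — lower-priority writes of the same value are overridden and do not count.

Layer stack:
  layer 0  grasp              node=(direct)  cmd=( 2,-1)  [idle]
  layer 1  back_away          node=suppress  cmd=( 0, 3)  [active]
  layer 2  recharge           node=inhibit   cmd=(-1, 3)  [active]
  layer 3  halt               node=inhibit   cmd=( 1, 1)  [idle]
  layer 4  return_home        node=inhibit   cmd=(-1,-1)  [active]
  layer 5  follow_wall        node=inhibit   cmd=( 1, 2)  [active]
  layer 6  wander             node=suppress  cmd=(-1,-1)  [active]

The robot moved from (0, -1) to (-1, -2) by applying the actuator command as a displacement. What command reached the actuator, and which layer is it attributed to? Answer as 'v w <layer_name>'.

-1 -1 wander

displacement = (-1, -2) − (0, -1) = (-1, -1)
[0] grasp off; wire := none
[1] back_away on (suppress); wire := (0, 3)
[2] recharge on (inhibit); wire := none
[3] halt off; pass none
[4] return_home on (inhibit); wire := none
[5] follow_wall on (inhibit); wire := none
[6] wander on (suppress); wire := (-1, -1)
output (-1, -1) — from layer 6 (wander)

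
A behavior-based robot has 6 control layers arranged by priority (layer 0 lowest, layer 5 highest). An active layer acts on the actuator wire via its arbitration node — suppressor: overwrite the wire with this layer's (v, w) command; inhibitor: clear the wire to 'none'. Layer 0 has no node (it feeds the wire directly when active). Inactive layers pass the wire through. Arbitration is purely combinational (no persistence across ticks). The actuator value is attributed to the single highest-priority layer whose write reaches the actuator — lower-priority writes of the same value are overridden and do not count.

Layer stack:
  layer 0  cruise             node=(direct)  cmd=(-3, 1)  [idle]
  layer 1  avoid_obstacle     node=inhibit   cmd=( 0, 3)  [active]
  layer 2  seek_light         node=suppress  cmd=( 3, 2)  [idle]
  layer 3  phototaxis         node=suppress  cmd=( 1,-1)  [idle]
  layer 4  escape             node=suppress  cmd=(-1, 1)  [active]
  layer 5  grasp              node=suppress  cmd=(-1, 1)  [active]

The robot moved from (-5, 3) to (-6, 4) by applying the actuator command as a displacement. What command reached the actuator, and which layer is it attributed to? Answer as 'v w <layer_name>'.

-1 1 grasp

displacement = (-6, 4) − (-5, 3) = (-1, 1)
[0] cruise off; wire := none
[1] avoid_obstacle on (inhibit); wire := none
[2] seek_light off; pass none
[3] phototaxis off; pass none
[4] escape on (suppress); wire := (-1, 1)
[5] grasp on (suppress); wire := (-1, 1)
output (-1, 1) — from layer 5 (grasp)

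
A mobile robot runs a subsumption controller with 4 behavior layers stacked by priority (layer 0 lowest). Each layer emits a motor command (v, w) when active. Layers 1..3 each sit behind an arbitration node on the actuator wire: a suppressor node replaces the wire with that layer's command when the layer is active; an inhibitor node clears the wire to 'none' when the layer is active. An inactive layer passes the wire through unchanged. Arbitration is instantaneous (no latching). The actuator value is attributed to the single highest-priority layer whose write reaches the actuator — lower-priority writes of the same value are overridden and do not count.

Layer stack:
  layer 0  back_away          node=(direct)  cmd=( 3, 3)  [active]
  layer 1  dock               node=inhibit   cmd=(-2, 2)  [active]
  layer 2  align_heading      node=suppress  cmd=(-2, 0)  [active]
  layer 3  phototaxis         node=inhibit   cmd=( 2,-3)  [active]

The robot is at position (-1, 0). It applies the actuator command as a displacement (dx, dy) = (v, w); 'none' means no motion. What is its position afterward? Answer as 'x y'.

-1 0

[0] back_away on; wire := (3, 3)
[1] dock on (inhibit); wire := none
[2] align_heading on (suppress); wire := (-2, 0)
[3] phototaxis on (inhibit); wire := none
output none
position: (-1, 0) + none = (-1, 0)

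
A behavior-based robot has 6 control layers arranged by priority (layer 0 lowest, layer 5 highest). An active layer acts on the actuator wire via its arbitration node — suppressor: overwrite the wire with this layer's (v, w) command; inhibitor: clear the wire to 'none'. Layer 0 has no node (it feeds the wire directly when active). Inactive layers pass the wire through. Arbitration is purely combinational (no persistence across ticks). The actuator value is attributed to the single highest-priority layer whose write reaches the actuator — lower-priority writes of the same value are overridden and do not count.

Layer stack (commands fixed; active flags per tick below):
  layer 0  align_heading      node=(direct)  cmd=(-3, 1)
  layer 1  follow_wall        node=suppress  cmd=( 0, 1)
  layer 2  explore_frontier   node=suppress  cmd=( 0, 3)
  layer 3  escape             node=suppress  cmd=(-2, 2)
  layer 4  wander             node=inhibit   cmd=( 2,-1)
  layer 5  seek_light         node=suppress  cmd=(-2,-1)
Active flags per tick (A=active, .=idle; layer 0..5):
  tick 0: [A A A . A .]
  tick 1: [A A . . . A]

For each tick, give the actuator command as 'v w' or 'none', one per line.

none
-2 -1

tick 0:
  layer 0 (align_heading) active — direct: (-3, 1)
  layer 1 (follow_wall) active — suppresses: (0, 1)
  layer 2 (explore_frontier) active — suppresses: (0, 3)
  layer 3 (escape) idle — unchanged: (0, 3)
  layer 4 (wander) active — inhibits: none
  layer 5 (seek_light) idle — unchanged: none
  → actuator none
tick 1:
  layer 0 (align_heading) active — direct: (-3, 1)
  layer 1 (follow_wall) active — suppresses: (0, 1)
  layer 2 (explore_frontier) idle — unchanged: (0, 1)
  layer 3 (escape) idle — unchanged: (0, 1)
  layer 4 (wander) idle — unchanged: (0, 1)
  layer 5 (seek_light) active — suppresses: (-2, -1)
  → actuator (-2, -1)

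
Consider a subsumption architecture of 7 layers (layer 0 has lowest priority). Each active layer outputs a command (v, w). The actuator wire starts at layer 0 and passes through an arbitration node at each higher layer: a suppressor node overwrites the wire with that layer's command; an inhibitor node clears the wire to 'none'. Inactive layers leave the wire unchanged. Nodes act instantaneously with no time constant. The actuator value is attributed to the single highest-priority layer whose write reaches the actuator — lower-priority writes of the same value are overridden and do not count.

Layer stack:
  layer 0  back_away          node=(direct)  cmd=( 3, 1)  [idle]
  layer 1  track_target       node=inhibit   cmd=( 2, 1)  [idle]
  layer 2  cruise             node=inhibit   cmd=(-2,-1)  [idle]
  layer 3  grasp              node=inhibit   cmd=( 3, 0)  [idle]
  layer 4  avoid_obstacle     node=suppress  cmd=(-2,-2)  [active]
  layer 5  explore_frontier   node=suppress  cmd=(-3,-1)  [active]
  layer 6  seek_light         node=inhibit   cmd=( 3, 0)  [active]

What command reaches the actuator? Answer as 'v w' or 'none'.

[0] back_away off; wire := none
[1] track_target off; pass none
[2] cruise off; pass none
[3] grasp off; pass none
[4] avoid_obstacle on (suppress); wire := (-2, -2)
[5] explore_frontier on (suppress); wire := (-3, -1)
[6] seek_light on (inhibit); wire := none
output none

none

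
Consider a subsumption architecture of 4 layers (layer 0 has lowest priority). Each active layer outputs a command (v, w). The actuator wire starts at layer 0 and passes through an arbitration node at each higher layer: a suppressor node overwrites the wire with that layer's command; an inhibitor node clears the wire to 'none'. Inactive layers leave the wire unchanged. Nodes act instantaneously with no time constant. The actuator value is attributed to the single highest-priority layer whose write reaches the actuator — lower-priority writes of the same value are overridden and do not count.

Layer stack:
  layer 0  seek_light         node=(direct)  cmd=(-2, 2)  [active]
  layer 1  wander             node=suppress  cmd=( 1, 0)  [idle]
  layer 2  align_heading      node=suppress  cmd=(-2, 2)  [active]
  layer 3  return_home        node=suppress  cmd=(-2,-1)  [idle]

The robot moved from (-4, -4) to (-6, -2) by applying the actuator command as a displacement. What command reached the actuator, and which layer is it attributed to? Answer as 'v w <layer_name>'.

-2 2 align_heading

displacement = (-6, -2) − (-4, -4) = (-2, 2)
[0] seek_light on; wire := (-2, 2)
[1] wander off; pass (-2, 2)
[2] align_heading on (suppress); wire := (-2, 2)
[3] return_home off; pass (-2, 2)
output (-2, 2) — from layer 2 (align_heading)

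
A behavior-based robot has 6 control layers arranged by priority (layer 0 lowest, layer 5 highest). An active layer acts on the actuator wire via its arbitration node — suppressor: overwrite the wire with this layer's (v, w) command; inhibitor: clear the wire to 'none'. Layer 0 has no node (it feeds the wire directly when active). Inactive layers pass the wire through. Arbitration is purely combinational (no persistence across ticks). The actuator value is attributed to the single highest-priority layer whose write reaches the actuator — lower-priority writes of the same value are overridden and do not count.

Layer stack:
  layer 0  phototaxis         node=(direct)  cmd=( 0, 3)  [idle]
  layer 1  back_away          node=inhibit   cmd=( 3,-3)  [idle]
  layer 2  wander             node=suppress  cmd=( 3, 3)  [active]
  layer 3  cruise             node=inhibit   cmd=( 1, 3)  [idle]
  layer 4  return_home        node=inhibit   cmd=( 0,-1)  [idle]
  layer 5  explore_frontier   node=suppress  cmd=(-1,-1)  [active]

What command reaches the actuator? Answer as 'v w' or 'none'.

L0 phototaxis: idle → wire = none
L1 back_away: idle → wire stays none
L2 wander: active, suppressor → wire = (3, 3)
L3 cruise: idle → wire stays (3, 3)
L4 return_home: idle → wire stays (3, 3)
L5 explore_frontier: active, suppressor → wire = (-1, -1)
actuator = (-1, -1)

-1 -1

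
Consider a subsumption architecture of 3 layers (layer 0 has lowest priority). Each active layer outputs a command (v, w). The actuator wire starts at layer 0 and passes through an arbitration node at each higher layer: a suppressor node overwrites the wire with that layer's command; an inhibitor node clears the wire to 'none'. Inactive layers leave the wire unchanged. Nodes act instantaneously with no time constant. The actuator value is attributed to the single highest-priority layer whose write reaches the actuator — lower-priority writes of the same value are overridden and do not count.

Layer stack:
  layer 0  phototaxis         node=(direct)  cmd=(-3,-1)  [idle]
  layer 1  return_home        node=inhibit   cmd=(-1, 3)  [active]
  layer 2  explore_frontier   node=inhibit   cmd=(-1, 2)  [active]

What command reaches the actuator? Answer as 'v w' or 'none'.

layer 0 (phototaxis) idle — none
layer 1 (return_home) active — inhibits: none
layer 2 (explore_frontier) active — inhibits: none
→ actuator none

none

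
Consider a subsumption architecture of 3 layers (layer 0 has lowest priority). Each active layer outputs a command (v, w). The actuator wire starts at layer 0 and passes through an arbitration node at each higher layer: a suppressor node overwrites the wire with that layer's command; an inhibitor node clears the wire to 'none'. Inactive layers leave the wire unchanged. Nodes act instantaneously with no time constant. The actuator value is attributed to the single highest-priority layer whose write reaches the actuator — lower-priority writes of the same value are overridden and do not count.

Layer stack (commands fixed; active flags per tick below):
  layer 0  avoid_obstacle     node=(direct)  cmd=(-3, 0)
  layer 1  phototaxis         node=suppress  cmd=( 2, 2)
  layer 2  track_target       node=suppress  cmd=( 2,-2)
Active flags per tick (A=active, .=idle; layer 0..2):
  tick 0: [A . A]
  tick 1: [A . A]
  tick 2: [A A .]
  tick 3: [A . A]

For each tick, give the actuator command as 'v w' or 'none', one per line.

2 -2
2 -2
2 2
2 -2

tick 0:
  layer 0 (avoid_obstacle) active — direct: (-3, 0)
  layer 1 (phototaxis) idle — unchanged: (-3, 0)
  layer 2 (track_target) active — suppresses: (2, -2)
  → actuator (2, -2)
tick 1:
  layer 0 (avoid_obstacle) active — direct: (-3, 0)
  layer 1 (phototaxis) idle — unchanged: (-3, 0)
  layer 2 (track_target) active — suppresses: (2, -2)
  → actuator (2, -2)
tick 2:
  layer 0 (avoid_obstacle) active — direct: (-3, 0)
  layer 1 (phototaxis) active — suppresses: (2, 2)
  layer 2 (track_target) idle — unchanged: (2, 2)
  → actuator (2, 2)
tick 3:
  layer 0 (avoid_obstacle) active — direct: (-3, 0)
  layer 1 (phototaxis) idle — unchanged: (-3, 0)
  layer 2 (track_target) active — suppresses: (2, -2)
  → actuator (2, -2)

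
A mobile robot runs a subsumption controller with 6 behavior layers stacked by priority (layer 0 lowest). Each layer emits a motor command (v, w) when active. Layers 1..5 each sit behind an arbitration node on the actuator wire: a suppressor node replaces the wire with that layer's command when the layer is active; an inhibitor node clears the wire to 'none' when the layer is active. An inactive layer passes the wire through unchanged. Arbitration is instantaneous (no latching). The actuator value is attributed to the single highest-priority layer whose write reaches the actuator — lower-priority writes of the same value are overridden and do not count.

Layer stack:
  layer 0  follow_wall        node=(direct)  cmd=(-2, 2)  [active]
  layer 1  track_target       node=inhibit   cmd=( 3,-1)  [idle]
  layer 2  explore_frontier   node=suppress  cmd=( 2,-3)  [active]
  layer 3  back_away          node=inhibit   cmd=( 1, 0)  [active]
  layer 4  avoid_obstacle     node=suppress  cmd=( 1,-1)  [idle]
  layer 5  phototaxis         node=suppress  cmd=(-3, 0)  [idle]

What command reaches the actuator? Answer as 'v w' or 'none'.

none

layer 0 (follow_wall) active — direct: (-2, 2)
layer 1 (track_target) idle — unchanged: (-2, 2)
layer 2 (explore_frontier) active — suppresses: (2, -3)
layer 3 (back_away) active — inhibits: none
layer 4 (avoid_obstacle) idle — unchanged: none
layer 5 (phototaxis) idle — unchanged: none
→ actuator none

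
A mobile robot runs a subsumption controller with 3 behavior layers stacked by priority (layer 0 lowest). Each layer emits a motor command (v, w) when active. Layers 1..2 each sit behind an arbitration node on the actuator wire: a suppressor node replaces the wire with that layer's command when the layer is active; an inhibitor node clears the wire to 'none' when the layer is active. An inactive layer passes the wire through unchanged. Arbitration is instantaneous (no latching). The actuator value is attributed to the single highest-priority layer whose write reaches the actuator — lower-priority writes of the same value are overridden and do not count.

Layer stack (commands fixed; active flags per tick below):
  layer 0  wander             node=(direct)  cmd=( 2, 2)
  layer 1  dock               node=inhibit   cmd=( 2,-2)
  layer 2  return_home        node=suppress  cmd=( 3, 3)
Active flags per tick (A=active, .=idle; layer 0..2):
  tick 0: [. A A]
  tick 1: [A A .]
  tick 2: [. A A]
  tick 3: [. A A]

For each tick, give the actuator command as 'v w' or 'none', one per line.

tick 0:
  [0] wander off; wire := none
  [1] dock on (inhibit); wire := none
  [2] return_home on (suppress); wire := (3, 3)
  output (3, 3)
tick 1:
  [0] wander on; wire := (2, 2)
  [1] dock on (inhibit); wire := none
  [2] return_home off; pass none
  output none
tick 2:
  [0] wander off; wire := none
  [1] dock on (inhibit); wire := none
  [2] return_home on (suppress); wire := (3, 3)
  output (3, 3)
tick 3:
  [0] wander off; wire := none
  [1] dock on (inhibit); wire := none
  [2] return_home on (suppress); wire := (3, 3)
  output (3, 3)

3 3
none
3 3
3 3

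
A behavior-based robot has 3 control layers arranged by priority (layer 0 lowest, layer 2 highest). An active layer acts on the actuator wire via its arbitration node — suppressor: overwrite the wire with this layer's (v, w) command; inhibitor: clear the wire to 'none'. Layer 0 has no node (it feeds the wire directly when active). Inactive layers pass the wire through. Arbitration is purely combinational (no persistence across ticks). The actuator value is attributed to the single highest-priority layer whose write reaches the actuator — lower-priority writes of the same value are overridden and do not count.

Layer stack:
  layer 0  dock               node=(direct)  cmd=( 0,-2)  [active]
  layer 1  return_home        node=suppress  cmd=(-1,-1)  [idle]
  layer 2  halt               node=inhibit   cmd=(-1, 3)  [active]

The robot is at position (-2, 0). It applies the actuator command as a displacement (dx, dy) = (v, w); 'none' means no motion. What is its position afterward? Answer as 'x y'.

[0] dock on; wire := (0, -2)
[1] return_home off; pass (0, -2)
[2] halt on (inhibit); wire := none
output none
position: (-2, 0) + none = (-2, 0)

-2 0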